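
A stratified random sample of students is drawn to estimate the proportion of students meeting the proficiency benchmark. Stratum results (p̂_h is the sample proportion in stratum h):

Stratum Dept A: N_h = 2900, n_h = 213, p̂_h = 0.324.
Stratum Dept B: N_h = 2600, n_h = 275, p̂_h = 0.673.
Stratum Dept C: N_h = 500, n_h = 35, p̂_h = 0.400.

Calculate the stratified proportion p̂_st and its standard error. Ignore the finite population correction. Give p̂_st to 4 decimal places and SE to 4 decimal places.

N = 6000; stratum weights W_h = N_h/N.
p̂_st = Σ W_h p̂_h = (2900·0.324 + 2600·0.673 + 500·0.400)/6000 = 0.48157
V̂(p̂_st) = Σ W_h² p̂_h(1−p̂_h)/(n_h−1):
  stratum Dept A: (2900/6000)²·0.324·0.676/212 = 0.000241351
  stratum Dept B: (2600/6000)²·0.673·0.327/274 = 0.000150819
  stratum Dept C: (500/6000)²·0.400·0.600/34 = 4.90196e-05
V̂(p̂_st) = 0.00044119; SE = √V̂ = 0.0210045

p̂_st ≈ 0.4816, SE ≈ 0.0210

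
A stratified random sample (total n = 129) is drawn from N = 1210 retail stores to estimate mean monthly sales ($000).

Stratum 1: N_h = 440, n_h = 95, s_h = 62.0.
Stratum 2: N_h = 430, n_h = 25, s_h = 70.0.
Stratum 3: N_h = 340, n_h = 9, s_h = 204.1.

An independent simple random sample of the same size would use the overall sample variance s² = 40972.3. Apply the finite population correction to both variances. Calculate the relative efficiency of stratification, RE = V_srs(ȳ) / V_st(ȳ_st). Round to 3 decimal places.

RE ≈ 0.740

V̂(ȳ_st) = Σ W_h² (1 − n_h/N_h) s_h²/n_h, with W_h = N_h/N and N = 1210:
  stratum 1: (440/1210)²·(1 − 95/440)·62.0²/95 = 4.19528
  stratum 2: (430/1210)²·(1 − 25/430)·70.0²/25 = 23.3136
  stratum 3: (340/1210)²·(1 − 9/340)·204.1²/9 = 355.778
V_st = 383.287
V_srs = (1 − 129/1210)·40972.3/129 = 283.753
Relative efficiency = V_srs / V_st = 283.753/383.287 = 0.7403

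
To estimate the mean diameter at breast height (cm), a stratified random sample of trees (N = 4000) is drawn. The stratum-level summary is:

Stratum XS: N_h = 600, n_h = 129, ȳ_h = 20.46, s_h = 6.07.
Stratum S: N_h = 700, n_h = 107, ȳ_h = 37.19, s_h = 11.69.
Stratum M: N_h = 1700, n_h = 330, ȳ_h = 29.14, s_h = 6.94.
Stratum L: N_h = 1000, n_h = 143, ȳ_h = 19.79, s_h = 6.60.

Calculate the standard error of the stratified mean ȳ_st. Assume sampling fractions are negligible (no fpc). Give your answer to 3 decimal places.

SE(ȳ_st) ≈ 0.302

V̂(ȳ_st) = Σ W_h² s_h²/n_h, with W_h = N_h/N and N = 4000:
  stratum XS: (600/4000)²·6.07²/129 = 0.00642644
  stratum S: (700/4000)²·11.69²/107 = 0.039113
  stratum M: (1700/4000)²·6.94²/330 = 0.0263623
  stratum L: (1000/4000)²·6.60²/143 = 0.0190385
V̂(ȳ_st) = 0.0909402
SE(ȳ_st) = √0.0909402 = 0.301563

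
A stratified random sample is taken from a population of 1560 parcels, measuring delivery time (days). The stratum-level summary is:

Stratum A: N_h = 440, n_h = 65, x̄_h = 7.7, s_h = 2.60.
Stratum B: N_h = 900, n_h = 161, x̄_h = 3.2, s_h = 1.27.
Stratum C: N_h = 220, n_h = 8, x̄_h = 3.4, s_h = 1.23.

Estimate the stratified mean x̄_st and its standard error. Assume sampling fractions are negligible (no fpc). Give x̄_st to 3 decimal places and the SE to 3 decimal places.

x̄_st ≈ 4.497, SE ≈ 0.124

x̄_st = Σ W_h x̄_h = (440·7.7 + 900·3.2 + 220·3.4)/1560 = 4.49744
V̂(x̄_st) = Σ W_h² s_h²/n_h, with W_h = N_h/N and N = 1560:
  stratum A: (440/1560)²·2.60²/65 = 0.0082735
  stratum B: (900/1560)²·1.27²/161 = 0.0033344
  stratum C: (220/1560)²·1.23²/8 = 0.00376111
V̂(x̄_st) = 0.015369
SE(x̄_st) = √0.015369 = 0.123972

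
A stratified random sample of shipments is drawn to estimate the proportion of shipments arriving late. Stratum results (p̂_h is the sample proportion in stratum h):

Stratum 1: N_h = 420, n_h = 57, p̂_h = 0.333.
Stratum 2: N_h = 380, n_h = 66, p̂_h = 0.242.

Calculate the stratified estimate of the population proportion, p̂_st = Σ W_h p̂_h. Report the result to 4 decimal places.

N = 800; stratum weights W_h = N_h/N.
p̂_st = Σ W_h p̂_h = (420·0.333 + 380·0.242)/800 = 0.28978

p̂_st ≈ 0.2898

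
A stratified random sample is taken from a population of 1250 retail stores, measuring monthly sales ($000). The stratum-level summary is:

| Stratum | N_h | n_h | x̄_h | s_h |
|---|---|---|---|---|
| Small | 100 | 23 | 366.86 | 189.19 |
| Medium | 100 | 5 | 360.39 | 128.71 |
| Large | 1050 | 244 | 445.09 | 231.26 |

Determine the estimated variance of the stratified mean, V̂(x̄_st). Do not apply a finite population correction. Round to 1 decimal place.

V̂(x̄_st) ≈ 185.8

V̂(x̄_st) = Σ W_h² s_h²/n_h, with W_h = N_h/N and N = 1250:
  stratum Small: (100/1250)²·189.19²/23 = 9.95975
  stratum Medium: (100/1250)²·128.71²/5 = 21.2048
  stratum Large: (1050/1250)²·231.26²/244 = 154.657
V̂(x̄_st) = 185.822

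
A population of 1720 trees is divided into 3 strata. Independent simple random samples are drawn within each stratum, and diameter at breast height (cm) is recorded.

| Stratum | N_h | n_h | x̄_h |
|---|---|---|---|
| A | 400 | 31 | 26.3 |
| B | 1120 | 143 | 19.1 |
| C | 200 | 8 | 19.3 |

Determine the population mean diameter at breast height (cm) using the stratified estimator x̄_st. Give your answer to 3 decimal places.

x̄_st ≈ 20.798

N = Σ N_h = 1720. Stratum weights W_h = N_h/N.
x̄_st = (400·26.3 + 1120·19.1 + 200·19.3) / 1720 = 20.79767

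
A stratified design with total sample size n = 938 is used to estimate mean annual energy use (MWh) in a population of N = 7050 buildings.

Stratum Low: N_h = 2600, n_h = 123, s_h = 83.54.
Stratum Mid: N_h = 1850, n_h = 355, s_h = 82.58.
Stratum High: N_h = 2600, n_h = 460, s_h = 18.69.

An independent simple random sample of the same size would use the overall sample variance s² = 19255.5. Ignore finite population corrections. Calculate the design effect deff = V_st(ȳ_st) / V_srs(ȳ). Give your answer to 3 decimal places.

V̂(ȳ_st) = Σ W_h² s_h²/n_h, with W_h = N_h/N and N = 7050:
  stratum Low: (2600/7050)²·83.54²/123 = 7.71707
  stratum Mid: (1850/7050)²·82.58²/355 = 1.32278
  stratum High: (2600/7050)²·18.69²/460 = 0.103283
V_st = 9.14313
V_srs = s²/n = 19255.5/938 = 20.5283
deff = V_st / V_srs = 9.14313/20.5283 = 0.4454

deff ≈ 0.445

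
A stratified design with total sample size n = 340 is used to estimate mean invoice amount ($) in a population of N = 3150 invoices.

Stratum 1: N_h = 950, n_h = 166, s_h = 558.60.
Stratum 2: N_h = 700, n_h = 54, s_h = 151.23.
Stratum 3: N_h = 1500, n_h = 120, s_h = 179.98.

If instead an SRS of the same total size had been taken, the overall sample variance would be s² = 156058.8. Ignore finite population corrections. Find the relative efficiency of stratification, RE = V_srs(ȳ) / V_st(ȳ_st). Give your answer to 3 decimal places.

V̂(ȳ_st) = Σ W_h² s_h²/n_h, with W_h = N_h/N and N = 3150:
  stratum 1: (950/3150)²·558.60²/166 = 170.97
  stratum 2: (700/3150)²·151.23²/54 = 20.915
  stratum 3: (1500/3150)²·179.98²/120 = 61.2109
V_st = 253.096
V_srs = s²/n = 156058.8/340 = 458.996
Relative efficiency = V_srs / V_st = 458.996/253.096 = 1.8135

RE ≈ 1.814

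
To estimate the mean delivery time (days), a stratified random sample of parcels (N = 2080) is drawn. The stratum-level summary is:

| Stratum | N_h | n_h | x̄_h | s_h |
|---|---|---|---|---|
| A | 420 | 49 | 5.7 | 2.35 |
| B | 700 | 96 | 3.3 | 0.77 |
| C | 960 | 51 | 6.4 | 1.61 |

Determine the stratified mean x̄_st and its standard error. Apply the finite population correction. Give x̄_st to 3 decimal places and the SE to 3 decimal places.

x̄_st ≈ 5.215, SE ≈ 0.122

x̄_st = Σ W_h x̄_h = (420·5.7 + 700·3.3 + 960·6.4)/2080 = 5.21538
V̂(x̄_st) = Σ W_h² (1 − n_h/N_h) s_h²/n_h, with W_h = N_h/N and N = 2080:
  stratum A: (420/2080)²·(1 − 49/420)·2.35²/49 = 0.00405916
  stratum B: (700/2080)²·(1 − 96/700)·0.77²/96 = 0.000603557
  stratum C: (960/2080)²·(1 − 51/960)·1.61²/51 = 0.0102516
V̂(x̄_st) = 0.0149143
SE(x̄_st) = √0.0149143 = 0.122124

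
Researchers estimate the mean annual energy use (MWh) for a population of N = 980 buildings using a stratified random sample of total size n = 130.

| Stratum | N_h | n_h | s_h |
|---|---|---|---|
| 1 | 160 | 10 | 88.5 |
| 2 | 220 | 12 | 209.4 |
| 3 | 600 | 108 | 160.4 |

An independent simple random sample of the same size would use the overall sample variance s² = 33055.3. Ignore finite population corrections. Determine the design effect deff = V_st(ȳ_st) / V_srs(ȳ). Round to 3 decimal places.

deff ≈ 1.158

V̂(ȳ_st) = Σ W_h² s_h²/n_h, with W_h = N_h/N and N = 980:
  stratum 1: (160/980)²·88.5²/10 = 20.8773
  stratum 2: (220/980)²·209.4²/12 = 184.147
  stratum 3: (600/980)²·160.4²/108 = 89.2967
V_st = 294.321
V_srs = s²/n = 33055.3/130 = 254.272
deff = V_st / V_srs = 294.321/254.272 = 1.1575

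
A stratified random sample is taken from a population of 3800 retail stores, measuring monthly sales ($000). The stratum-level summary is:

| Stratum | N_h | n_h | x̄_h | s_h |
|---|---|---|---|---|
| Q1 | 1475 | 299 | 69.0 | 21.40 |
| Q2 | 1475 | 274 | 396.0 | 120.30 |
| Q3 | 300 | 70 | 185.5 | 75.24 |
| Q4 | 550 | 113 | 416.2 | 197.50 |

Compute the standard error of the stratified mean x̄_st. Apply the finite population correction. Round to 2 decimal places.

V̂(x̄_st) = Σ W_h² (1 − n_h/N_h) s_h²/n_h, with W_h = N_h/N and N = 3800:
  stratum Q1: (1475/3800)²·(1 − 299/1475)·21.40²/299 = 0.183988
  stratum Q2: (1475/3800)²·(1 − 274/1475)·120.30²/274 = 6.4796
  stratum Q3: (300/3800)²·(1 − 70/300)·75.24²/70 = 0.386439
  stratum Q4: (550/3800)²·(1 − 113/550)·197.50²/113 = 5.74556
V̂(x̄_st) = 12.7956
SE(x̄_st) = √12.7956 = 3.57709

SE(x̄_st) ≈ 3.58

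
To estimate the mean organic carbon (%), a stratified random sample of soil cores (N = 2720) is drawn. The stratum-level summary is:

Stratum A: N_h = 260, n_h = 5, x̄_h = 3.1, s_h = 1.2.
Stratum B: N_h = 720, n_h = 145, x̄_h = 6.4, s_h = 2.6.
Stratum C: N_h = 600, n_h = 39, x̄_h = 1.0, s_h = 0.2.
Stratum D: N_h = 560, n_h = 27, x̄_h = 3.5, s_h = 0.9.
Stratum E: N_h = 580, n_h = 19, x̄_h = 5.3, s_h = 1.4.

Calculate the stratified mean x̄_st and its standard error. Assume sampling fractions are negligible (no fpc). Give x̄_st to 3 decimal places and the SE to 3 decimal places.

x̄_st = Σ W_h x̄_h = (260·3.1 + 720·6.4 + 600·1.0 + 560·3.5 + 580·5.3)/2720 = 4.06176
V̂(x̄_st) = Σ W_h² s_h²/n_h, with W_h = N_h/N and N = 2720:
  stratum A: (260/2720)²·1.2²/5 = 0.00263149
  stratum B: (720/2720)²·2.6²/145 = 0.00326667
  stratum C: (600/2720)²·0.2²/39 = 4.99068e-05
  stratum D: (560/2720)²·0.9²/27 = 0.00127163
  stratum E: (580/2720)²·1.4²/19 = 0.00469052
V̂(x̄_st) = 0.0119102
SE(x̄_st) = √0.0119102 = 0.109134

x̄_st ≈ 4.062, SE ≈ 0.109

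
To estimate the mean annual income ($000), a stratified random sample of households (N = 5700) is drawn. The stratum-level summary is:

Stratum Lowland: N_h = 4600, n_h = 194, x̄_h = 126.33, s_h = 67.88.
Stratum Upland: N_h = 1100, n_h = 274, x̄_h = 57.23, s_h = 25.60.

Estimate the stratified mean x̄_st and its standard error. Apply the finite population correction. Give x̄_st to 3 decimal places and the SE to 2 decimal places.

x̄_st = Σ W_h x̄_h = (4600·126.33 + 1100·57.23)/5700 = 112.99491
V̂(x̄_st) = Σ W_h² (1 − n_h/N_h) s_h²/n_h, with W_h = N_h/N and N = 5700:
  stratum Lowland: (4600/5700)²·(1 − 194/4600)·67.88²/194 = 14.8161
  stratum Upland: (1100/5700)²·(1 − 274/1100)·25.60²/274 = 0.0668886
V̂(x̄_st) = 14.883
SE(x̄_st) = √14.883 = 3.85785

x̄_st ≈ 112.995, SE ≈ 3.86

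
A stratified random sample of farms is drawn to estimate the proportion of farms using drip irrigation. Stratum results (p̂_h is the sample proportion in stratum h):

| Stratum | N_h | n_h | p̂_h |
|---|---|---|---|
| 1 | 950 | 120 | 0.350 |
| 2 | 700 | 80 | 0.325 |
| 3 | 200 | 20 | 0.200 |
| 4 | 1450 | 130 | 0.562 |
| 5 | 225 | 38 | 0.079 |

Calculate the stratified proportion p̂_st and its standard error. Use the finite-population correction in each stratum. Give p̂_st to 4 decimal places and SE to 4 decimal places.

p̂_st ≈ 0.4064, SE ≈ 0.0233

N = 3525; stratum weights W_h = N_h/N.
p̂_st = Σ W_h p̂_h = (950·0.350 + 700·0.325 + 200·0.200 + 1450·0.562 + 225·0.079)/3525 = 0.40643
V̂(p̂_st) = Σ W_h² (1 − n_h/N_h) p̂_h(1−p̂_h)/(n_h−1):
  stratum 1: (950/3525)²·(1 − 120/950)·0.350·0.650/119 = 0.000121316
  stratum 2: (700/3525)²·(1 − 80/700)·0.325·0.675/79 = 9.6991e-05
  stratum 3: (200/3525)²·(1 − 20/200)·0.200·0.800/19 = 2.43978e-05
  stratum 4: (1450/3525)²·(1 − 130/1450)·0.562·0.438/129 = 0.00029393
  stratum 5: (225/3525)²·(1 − 38/225)·0.079·0.921/37 = 6.65872e-06
V̂(p̂_st) = 0.000543294; SE = √V̂ = 0.0233087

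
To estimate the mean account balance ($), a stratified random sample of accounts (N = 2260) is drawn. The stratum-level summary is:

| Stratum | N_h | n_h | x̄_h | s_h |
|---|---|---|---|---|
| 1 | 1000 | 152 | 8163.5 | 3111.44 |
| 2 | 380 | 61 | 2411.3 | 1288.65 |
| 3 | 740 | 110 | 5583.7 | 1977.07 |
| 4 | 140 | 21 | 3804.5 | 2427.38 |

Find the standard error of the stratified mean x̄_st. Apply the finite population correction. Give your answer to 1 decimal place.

SE(x̄_st) ≈ 124.0

V̂(x̄_st) = Σ W_h² (1 − n_h/N_h) s_h²/n_h, with W_h = N_h/N and N = 2260:
  stratum 1: (1000/2260)²·(1 − 152/1000)·3111.44²/152 = 10574.5
  stratum 2: (380/2260)²·(1 − 61/380)·1288.65²/61 = 646.097
  stratum 3: (740/2260)²·(1 − 110/740)·1977.07²/110 = 3243.45
  stratum 4: (140/2260)²·(1 − 21/140)·2427.38²/21 = 915.197
V̂(x̄_st) = 15379.2
SE(x̄_st) = √15379.2 = 124.013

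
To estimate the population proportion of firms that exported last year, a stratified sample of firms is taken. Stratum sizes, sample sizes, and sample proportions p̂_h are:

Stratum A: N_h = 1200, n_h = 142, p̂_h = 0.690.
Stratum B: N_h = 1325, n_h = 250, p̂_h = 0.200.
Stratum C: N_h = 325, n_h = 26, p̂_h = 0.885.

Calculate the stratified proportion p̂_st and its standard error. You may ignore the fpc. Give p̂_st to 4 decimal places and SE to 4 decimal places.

N = 2850; stratum weights W_h = N_h/N.
p̂_st = Σ W_h p̂_h = (1200·0.690 + 1325·0.200 + 325·0.885)/2850 = 0.48443
V̂(p̂_st) = Σ W_h² p̂_h(1−p̂_h)/(n_h−1):
  stratum A: (1200/2850)²·0.690·0.310/141 = 0.000268946
  stratum B: (1325/2850)²·0.200·0.800/249 = 0.000138887
  stratum C: (325/2850)²·0.885·0.115/25 = 5.29393e-05
V̂(p̂_st) = 0.000460772; SE = √V̂ = 0.0214656

p̂_st ≈ 0.4844, SE ≈ 0.0215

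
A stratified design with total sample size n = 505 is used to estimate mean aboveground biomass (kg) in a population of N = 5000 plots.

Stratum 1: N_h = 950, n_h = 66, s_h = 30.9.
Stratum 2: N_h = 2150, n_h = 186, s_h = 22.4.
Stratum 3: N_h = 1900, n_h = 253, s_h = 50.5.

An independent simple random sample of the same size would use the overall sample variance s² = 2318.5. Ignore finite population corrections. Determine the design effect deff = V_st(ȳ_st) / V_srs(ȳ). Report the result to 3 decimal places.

deff ≈ 0.539

V̂(ȳ_st) = Σ W_h² s_h²/n_h, with W_h = N_h/N and N = 5000:
  stratum 1: (950/5000)²·30.9²/66 = 0.522252
  stratum 2: (2150/5000)²·22.4²/186 = 0.498793
  stratum 3: (1900/5000)²·50.5²/253 = 1.45556
V_st = 2.4766
V_srs = s²/n = 2318.5/505 = 4.59109
deff = V_st / V_srs = 2.4766/4.59109 = 0.5394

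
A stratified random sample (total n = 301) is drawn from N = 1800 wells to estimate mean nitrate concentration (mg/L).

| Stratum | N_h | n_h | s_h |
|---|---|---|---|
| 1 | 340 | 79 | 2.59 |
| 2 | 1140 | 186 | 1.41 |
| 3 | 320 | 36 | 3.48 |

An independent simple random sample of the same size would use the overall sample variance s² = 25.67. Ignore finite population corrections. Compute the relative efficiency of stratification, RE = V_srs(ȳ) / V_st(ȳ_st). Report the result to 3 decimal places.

V̂(ȳ_st) = Σ W_h² s_h²/n_h, with W_h = N_h/N and N = 1800:
  stratum 1: (340/1800)²·2.59²/79 = 0.0030296
  stratum 2: (1140/1800)²·1.41²/186 = 0.00428736
  stratum 3: (320/1800)²·3.48²/36 = 0.0106319
V_st = 0.0179489
V_srs = s²/n = 25.67/301 = 0.0852824
Relative efficiency = V_srs / V_st = 0.0852824/0.0179489 = 4.7514

RE ≈ 4.751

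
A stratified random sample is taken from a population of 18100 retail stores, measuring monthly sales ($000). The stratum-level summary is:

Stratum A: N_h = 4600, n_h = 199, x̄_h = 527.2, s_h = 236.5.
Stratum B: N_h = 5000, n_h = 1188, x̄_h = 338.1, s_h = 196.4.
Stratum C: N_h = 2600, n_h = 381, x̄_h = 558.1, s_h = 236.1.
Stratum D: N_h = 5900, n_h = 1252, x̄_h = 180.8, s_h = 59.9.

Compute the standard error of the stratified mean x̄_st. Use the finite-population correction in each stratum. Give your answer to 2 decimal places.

V̂(x̄_st) = Σ W_h² (1 − n_h/N_h) s_h²/n_h, with W_h = N_h/N and N = 18100:
  stratum A: (4600/18100)²·(1 − 199/4600)·236.5²/199 = 17.3685
  stratum B: (5000/18100)²·(1 − 1188/5000)·196.4²/1188 = 1.889
  stratum C: (2600/18100)²·(1 − 381/2600)·236.1²/381 = 2.57656
  stratum D: (5900/18100)²·(1 − 1252/5900)·59.9²/1252 = 0.239889
V̂(x̄_st) = 22.0739
SE(x̄_st) = √22.0739 = 4.69829

SE(x̄_st) ≈ 4.70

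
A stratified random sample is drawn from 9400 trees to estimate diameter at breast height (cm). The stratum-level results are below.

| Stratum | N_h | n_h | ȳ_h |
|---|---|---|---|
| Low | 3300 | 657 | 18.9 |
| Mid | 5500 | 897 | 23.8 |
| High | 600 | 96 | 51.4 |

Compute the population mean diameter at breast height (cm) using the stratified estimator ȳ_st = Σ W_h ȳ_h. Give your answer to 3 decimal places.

N = Σ N_h = 9400. Stratum weights W_h = N_h/N.
ȳ_st = (3300·18.9 + 5500·23.8 + 600·51.4) / 9400 = 23.84149

ȳ_st ≈ 23.841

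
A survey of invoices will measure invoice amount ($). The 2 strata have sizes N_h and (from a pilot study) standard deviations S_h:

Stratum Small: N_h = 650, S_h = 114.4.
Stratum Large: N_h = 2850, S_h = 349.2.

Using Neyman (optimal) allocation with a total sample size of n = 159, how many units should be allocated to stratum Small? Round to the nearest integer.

11

Neyman allocation: n_h = n · N_h S_h / Σ N_i S_i, with n = 159.
  stratum Small: N_h·S_h = 650·114.4 = 74360.00
  stratum Large: N_h·S_h = 2850·349.2 = 995220.00
Σ N_h S_h = 1069580.00
n for stratum Small = 159·74360.00/1069580.00 = 11.054 → 11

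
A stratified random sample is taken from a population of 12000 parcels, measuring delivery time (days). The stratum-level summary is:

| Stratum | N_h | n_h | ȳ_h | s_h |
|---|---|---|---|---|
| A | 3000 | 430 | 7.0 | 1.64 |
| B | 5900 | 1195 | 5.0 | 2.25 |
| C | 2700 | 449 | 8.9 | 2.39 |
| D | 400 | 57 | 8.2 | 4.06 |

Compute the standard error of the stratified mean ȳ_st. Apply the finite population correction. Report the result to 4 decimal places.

V̂(ȳ_st) = Σ W_h² (1 − n_h/N_h) s_h²/n_h, with W_h = N_h/N and N = 12000:
  stratum A: (3000/12000)²·(1 − 430/3000)·1.64²/430 = 0.000334897
  stratum B: (5900/12000)²·(1 − 1195/5900)·2.25²/1195 = 0.000816669
  stratum C: (2700/12000)²·(1 − 449/2700)·2.39²/449 = 0.000536941
  stratum D: (400/12000)²·(1 − 57/400)·4.06²/57 = 0.00027553
V̂(ȳ_st) = 0.00196404
SE(ȳ_st) = √0.00196404 = 0.0443175

SE(ȳ_st) ≈ 0.0443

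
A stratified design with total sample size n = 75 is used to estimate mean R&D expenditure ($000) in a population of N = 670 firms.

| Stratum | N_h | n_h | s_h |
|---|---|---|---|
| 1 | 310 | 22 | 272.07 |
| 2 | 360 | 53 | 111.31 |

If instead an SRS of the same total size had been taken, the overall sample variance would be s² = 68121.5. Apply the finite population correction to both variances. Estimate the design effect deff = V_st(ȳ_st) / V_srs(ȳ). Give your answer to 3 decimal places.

V̂(ȳ_st) = Σ W_h² (1 − n_h/N_h) s_h²/n_h, with W_h = N_h/N and N = 670:
  stratum 1: (310/670)²·(1 − 22/310)·272.07²/22 = 669.18
  stratum 2: (360/670)²·(1 − 53/360)·111.31²/53 = 57.5551
V_st = 726.735
V_srs = (1 − 75/670)·68121.5/75 = 806.613
deff = V_st / V_srs = 726.735/806.613 = 0.9010

deff ≈ 0.901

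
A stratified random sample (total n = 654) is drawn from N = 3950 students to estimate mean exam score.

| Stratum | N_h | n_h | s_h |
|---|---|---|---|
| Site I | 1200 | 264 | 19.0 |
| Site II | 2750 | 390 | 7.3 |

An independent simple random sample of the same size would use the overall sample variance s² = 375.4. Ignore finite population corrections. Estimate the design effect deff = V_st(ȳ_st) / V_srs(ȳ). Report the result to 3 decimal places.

deff ≈ 0.335

V̂(ȳ_st) = Σ W_h² s_h²/n_h, with W_h = N_h/N and N = 3950:
  stratum Site I: (1200/3950)²·19.0²/264 = 0.126204
  stratum Site II: (2750/3950)²·7.3²/390 = 0.0662296
V_st = 0.192433
V_srs = s²/n = 375.4/654 = 0.574006
deff = V_st / V_srs = 0.192433/0.574006 = 0.3352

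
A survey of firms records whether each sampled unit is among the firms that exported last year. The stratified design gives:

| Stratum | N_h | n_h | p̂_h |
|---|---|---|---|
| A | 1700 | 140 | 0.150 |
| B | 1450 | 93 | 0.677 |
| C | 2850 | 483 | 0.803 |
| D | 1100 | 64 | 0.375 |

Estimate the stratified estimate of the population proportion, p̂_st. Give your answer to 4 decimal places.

N = 7100; stratum weights W_h = N_h/N.
p̂_st = Σ W_h p̂_h = (1700·0.150 + 1450·0.677 + 2850·0.803 + 1100·0.375)/7100 = 0.55461

p̂_st ≈ 0.5546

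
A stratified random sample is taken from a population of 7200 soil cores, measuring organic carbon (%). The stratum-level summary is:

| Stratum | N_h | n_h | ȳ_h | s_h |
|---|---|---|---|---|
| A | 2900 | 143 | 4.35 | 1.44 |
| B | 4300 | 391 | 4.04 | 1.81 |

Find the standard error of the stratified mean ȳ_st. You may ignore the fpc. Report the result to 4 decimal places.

V̂(ȳ_st) = Σ W_h² s_h²/n_h, with W_h = N_h/N and N = 7200:
  stratum A: (2900/7200)²·1.44²/143 = 0.00235245
  stratum B: (4300/7200)²·1.81²/391 = 0.00298849
V̂(ȳ_st) = 0.00534094
SE(ȳ_st) = √0.00534094 = 0.0730817

SE(ȳ_st) ≈ 0.0731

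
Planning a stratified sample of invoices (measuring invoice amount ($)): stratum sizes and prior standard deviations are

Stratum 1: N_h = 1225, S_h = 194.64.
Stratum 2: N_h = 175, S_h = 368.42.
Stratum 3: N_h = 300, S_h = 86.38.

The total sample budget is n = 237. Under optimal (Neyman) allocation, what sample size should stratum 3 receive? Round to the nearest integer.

19

Neyman allocation: n_h = n · N_h S_h / Σ N_i S_i, with n = 237.
  stratum 1: N_h·S_h = 1225·194.64 = 238434.00
  stratum 2: N_h·S_h = 175·368.42 = 64473.50
  stratum 3: N_h·S_h = 300·86.38 = 25914.00
Σ N_h S_h = 328821.50
n for stratum 3 = 237·25914.00/328821.50 = 18.678 → 19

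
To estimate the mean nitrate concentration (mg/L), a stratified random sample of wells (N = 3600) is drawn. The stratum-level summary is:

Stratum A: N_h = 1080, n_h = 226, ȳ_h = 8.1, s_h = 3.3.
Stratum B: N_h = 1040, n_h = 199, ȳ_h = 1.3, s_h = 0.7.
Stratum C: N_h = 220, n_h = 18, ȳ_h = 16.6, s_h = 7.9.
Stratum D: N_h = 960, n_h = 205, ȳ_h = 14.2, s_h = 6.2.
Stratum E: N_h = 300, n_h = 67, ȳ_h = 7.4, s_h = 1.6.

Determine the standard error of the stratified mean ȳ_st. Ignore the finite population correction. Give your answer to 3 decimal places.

SE(ȳ_st) ≈ 0.176

V̂(ȳ_st) = Σ W_h² s_h²/n_h, with W_h = N_h/N and N = 3600:
  stratum A: (1080/3600)²·3.3²/226 = 0.00433673
  stratum B: (1040/3600)²·0.7²/199 = 0.000205497
  stratum C: (220/3600)²·7.9²/18 = 0.0129486
  stratum D: (960/3600)²·6.2²/205 = 0.0133342
  stratum E: (300/3600)²·1.6²/67 = 0.00026534
V̂(ȳ_st) = 0.0310903
SE(ȳ_st) = √0.0310903 = 0.176325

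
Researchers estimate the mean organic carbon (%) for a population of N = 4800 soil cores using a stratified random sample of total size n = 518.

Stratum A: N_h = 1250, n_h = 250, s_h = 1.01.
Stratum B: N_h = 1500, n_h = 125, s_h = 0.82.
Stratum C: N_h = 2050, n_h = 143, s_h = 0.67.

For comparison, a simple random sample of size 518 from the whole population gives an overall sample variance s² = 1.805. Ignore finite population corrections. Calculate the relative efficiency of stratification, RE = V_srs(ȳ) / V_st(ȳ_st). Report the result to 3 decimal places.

V̂(ȳ_st) = Σ W_h² s_h²/n_h, with W_h = N_h/N and N = 4800:
  stratum A: (1250/4800)²·1.01²/250 = 0.00027672
  stratum B: (1500/4800)²·0.82²/125 = 0.000525312
  stratum C: (2050/4800)²·0.67²/143 = 0.000572583
V_st = 0.00137462
V_srs = s²/n = 1.805/518 = 0.00348456
Relative efficiency = V_srs / V_st = 0.00348456/0.00137462 = 2.5349

RE ≈ 2.535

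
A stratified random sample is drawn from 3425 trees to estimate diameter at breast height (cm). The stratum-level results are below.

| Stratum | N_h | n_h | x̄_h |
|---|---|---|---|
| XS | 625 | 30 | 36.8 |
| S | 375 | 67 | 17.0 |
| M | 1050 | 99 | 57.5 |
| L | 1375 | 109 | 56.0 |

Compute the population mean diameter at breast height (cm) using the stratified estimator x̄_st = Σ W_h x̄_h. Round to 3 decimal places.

N = Σ N_h = 3425. Stratum weights W_h = N_h/N.
x̄_st = (625·36.8 + 375·17.0 + 1050·57.5 + 1375·56.0) / 3425 = 48.68613

x̄_st ≈ 48.686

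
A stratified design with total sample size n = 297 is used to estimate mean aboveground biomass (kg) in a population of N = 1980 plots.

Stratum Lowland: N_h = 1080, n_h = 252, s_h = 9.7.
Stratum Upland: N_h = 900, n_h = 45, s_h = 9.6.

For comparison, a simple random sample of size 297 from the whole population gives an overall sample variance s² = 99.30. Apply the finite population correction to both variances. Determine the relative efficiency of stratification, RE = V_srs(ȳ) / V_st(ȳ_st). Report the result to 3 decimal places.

RE ≈ 0.583

V̂(ȳ_st) = Σ W_h² (1 − n_h/N_h) s_h²/n_h, with W_h = N_h/N and N = 1980:
  stratum Lowland: (1080/1980)²·(1 − 252/1080)·9.7²/252 = 0.0851661
  stratum Upland: (900/1980)²·(1 − 45/900)·9.6²/45 = 0.401983
V_st = 0.48715
V_srs = (1 − 297/1980)·99.30/297 = 0.284192
Relative efficiency = V_srs / V_st = 0.284192/0.48715 = 0.5834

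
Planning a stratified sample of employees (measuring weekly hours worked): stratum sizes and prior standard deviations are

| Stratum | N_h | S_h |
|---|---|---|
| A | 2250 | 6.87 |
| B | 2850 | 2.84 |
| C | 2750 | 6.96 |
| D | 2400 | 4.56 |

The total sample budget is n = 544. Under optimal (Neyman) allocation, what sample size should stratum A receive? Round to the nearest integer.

157

Neyman allocation: n_h = n · N_h S_h / Σ N_i S_i, with n = 544.
  stratum A: N_h·S_h = 2250·6.87 = 15457.50
  stratum B: N_h·S_h = 2850·2.84 = 8094.00
  stratum C: N_h·S_h = 2750·6.96 = 19140.00
  stratum D: N_h·S_h = 2400·4.56 = 10944.00
Σ N_h S_h = 53635.50
n for stratum A = 544·15457.50/53635.50 = 156.778 → 157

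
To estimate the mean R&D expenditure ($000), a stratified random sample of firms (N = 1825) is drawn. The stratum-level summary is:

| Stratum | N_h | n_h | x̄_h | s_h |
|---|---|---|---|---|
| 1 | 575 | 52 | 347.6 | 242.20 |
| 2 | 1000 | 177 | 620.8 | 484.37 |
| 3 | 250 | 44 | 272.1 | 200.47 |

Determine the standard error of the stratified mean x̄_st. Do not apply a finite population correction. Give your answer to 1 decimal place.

V̂(x̄_st) = Σ W_h² s_h²/n_h, with W_h = N_h/N and N = 1825:
  stratum 1: (575/1825)²·242.20²/52 = 111.984
  stratum 2: (1000/1825)²·484.37²/177 = 397.975
  stratum 3: (250/1825)²·200.47²/44 = 17.1396
V̂(x̄_st) = 527.098
SE(x̄_st) = √527.098 = 22.9586

SE(x̄_st) ≈ 23.0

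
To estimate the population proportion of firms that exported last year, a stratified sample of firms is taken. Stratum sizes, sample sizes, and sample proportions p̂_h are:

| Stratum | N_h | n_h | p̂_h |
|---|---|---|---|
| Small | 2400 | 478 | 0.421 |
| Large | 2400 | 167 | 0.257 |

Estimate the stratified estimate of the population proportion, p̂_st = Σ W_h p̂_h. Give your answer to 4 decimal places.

N = 4800; stratum weights W_h = N_h/N.
p̂_st = Σ W_h p̂_h = (2400·0.421 + 2400·0.257)/4800 = 0.33900

p̂_st ≈ 0.3390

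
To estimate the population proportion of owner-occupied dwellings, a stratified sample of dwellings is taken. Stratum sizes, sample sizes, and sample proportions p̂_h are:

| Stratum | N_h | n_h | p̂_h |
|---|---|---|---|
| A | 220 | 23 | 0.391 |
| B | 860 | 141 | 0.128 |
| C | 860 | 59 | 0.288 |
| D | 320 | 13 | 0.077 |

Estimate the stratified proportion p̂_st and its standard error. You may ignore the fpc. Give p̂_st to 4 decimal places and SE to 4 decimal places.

N = 2260; stratum weights W_h = N_h/N.
p̂_st = Σ W_h p̂_h = (220·0.391 + 860·0.128 + 860·0.288 + 320·0.077)/2260 = 0.20727
V̂(p̂_st) = Σ W_h² p̂_h(1−p̂_h)/(n_h−1):
  stratum A: (220/2260)²·0.391·0.609/22 = 0.000102565
  stratum B: (860/2260)²·0.128·0.872/140 = 0.000115446
  stratum C: (860/2260)²·0.288·0.712/58 = 0.000511946
  stratum D: (320/2260)²·0.077·0.923/12 = 0.000118739
V̂(p̂_st) = 0.000848697; SE = √V̂ = 0.0291324

p̂_st ≈ 0.2073, SE ≈ 0.0291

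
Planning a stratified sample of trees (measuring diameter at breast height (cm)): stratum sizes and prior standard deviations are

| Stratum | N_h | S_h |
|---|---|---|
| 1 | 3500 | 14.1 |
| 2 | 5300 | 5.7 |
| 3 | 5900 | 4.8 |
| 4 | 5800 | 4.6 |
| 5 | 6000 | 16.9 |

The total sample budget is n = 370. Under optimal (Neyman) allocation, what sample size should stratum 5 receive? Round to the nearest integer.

Neyman allocation: n_h = n · N_h S_h / Σ N_i S_i, with n = 370.
  stratum 1: N_h·S_h = 3500·14.1 = 49350.00
  stratum 2: N_h·S_h = 5300·5.7 = 30210.00
  stratum 3: N_h·S_h = 5900·4.8 = 28320.00
  stratum 4: N_h·S_h = 5800·4.6 = 26680.00
  stratum 5: N_h·S_h = 6000·16.9 = 101400.00
Σ N_h S_h = 235960.00
n for stratum 5 = 370·101400.00/235960.00 = 159.002 → 159

159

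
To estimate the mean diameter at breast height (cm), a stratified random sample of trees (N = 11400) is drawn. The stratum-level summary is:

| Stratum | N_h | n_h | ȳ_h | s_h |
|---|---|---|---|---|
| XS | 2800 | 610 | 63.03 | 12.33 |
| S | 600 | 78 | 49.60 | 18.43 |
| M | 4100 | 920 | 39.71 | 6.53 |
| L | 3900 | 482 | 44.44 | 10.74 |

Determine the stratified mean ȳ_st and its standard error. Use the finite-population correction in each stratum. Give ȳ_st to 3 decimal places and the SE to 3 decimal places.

ȳ_st ≈ 47.576, SE ≈ 0.227

ȳ_st = Σ W_h ȳ_h = (2800·63.03 + 600·49.60 + 4100·39.71 + 3900·44.44)/11400 = 47.57640
V̂(ȳ_st) = Σ W_h² (1 − n_h/N_h) s_h²/n_h, with W_h = N_h/N and N = 11400:
  stratum XS: (2800/11400)²·(1 − 610/2800)·12.33²/610 = 0.0117595
  stratum S: (600/11400)²·(1 − 78/600)·18.43²/78 = 0.0104947
  stratum M: (4100/11400)²·(1 − 920/4100)·6.53²/920 = 0.00464986
  stratum L: (3900/11400)²·(1 − 482/3900)·10.74²/482 = 0.0245464
V̂(ȳ_st) = 0.0514504
SE(ȳ_st) = √0.0514504 = 0.226827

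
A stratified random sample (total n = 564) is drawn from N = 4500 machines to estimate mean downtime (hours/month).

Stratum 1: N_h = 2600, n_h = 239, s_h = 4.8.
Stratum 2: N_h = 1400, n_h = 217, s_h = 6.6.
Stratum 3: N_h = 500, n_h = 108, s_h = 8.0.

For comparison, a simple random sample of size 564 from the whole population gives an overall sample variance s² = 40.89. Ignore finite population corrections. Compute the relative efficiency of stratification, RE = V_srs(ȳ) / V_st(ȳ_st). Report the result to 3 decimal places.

RE ≈ 1.230

V̂(ȳ_st) = Σ W_h² s_h²/n_h, with W_h = N_h/N and N = 4500:
  stratum 1: (2600/4500)²·4.8²/239 = 0.0321815
  stratum 2: (1400/4500)²·6.6²/217 = 0.0194294
  stratum 3: (500/4500)²·8.0²/108 = 0.00731596
V_st = 0.0589268
V_srs = s²/n = 40.89/564 = 0.0725
Relative efficiency = V_srs / V_st = 0.0725/0.0589268 = 1.2303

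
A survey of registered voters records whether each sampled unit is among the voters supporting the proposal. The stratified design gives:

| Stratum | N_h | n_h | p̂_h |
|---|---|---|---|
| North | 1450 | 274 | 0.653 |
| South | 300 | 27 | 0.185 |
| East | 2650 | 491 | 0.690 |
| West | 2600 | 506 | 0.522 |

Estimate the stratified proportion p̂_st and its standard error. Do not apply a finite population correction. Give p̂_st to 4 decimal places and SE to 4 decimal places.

N = 7000; stratum weights W_h = N_h/N.
p̂_st = Σ W_h p̂_h = (1450·0.653 + 300·0.185 + 2650·0.690 + 2600·0.522)/7000 = 0.59829
V̂(p̂_st) = Σ W_h² p̂_h(1−p̂_h)/(n_h−1):
  stratum North: (1450/7000)²·0.653·0.347/273 = 3.56139e-05
  stratum South: (300/7000)²·0.185·0.815/26 = 1.06513e-05
  stratum East: (2650/7000)²·0.690·0.310/490 = 6.2562e-05
  stratum West: (2600/7000)²·0.522·0.478/505 = 6.81644e-05
V̂(p̂_st) = 0.000176992; SE = √V̂ = 0.0133038

p̂_st ≈ 0.5983, SE ≈ 0.0133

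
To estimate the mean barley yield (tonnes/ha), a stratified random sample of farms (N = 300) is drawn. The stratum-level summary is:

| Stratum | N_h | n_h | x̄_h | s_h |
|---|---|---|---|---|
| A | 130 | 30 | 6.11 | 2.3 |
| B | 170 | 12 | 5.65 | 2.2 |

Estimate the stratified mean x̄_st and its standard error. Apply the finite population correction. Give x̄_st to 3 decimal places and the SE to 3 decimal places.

x̄_st = Σ W_h x̄_h = (130·6.11 + 170·5.65)/300 = 5.84933
V̂(x̄_st) = Σ W_h² (1 − n_h/N_h) s_h²/n_h, with W_h = N_h/N and N = 300:
  stratum A: (130/300)²·(1 − 30/130)·2.3²/30 = 0.0254704
  stratum B: (170/300)²·(1 − 12/170)·2.2²/12 = 0.120373
V̂(x̄_st) = 0.145843
SE(x̄_st) = √0.145843 = 0.381894

x̄_st ≈ 5.849, SE ≈ 0.382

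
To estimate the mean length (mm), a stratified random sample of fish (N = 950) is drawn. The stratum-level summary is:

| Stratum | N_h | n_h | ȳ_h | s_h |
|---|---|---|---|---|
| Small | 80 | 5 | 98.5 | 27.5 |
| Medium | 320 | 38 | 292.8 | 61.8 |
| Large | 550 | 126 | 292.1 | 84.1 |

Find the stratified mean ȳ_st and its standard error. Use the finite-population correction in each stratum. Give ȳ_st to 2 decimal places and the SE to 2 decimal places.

ȳ_st ≈ 276.03, SE ≈ 5.06

ȳ_st = Σ W_h ȳ_h = (80·98.5 + 320·292.8 + 550·292.1)/950 = 276.03263
V̂(ȳ_st) = Σ W_h² (1 − n_h/N_h) s_h²/n_h, with W_h = N_h/N and N = 950:
  stratum Small: (80/950)²·(1 − 5/80)·27.5²/5 = 1.00554
  stratum Medium: (320/950)²·(1 − 38/320)·61.8²/38 = 10.0495
  stratum Large: (550/950)²·(1 − 126/550)·84.1²/126 = 14.5045
V̂(ȳ_st) = 25.5596
SE(ȳ_st) = √25.5596 = 5.05565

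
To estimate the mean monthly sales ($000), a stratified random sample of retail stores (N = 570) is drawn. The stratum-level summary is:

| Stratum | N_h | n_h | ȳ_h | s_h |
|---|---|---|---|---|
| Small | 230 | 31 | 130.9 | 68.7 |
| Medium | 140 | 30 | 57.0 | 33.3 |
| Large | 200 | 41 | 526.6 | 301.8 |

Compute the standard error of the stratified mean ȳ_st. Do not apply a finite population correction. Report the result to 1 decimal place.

SE(ȳ_st) ≈ 17.3

V̂(ȳ_st) = Σ W_h² s_h²/n_h, with W_h = N_h/N and N = 570:
  stratum Small: (230/570)²·68.7²/31 = 24.7889
  stratum Medium: (140/570)²·33.3²/30 = 2.22984
  stratum Large: (200/570)²·301.8²/41 = 273.505
V̂(ȳ_st) = 300.524
SE(ȳ_st) = √300.524 = 17.3356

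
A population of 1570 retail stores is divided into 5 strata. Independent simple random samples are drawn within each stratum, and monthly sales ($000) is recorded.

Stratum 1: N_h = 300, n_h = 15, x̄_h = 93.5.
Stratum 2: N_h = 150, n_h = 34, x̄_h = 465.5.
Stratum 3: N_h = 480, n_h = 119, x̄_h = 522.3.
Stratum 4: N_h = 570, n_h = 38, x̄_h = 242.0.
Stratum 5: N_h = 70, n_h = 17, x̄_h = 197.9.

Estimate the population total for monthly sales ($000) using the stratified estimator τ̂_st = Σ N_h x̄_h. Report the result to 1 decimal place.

τ̂_st ≈ 500372.0

τ̂_st = Σ N_h x̄_h = 300·93.5 + 150·465.5 + 480·522.3 + 570·242.0 + 70·197.9 = 500372.0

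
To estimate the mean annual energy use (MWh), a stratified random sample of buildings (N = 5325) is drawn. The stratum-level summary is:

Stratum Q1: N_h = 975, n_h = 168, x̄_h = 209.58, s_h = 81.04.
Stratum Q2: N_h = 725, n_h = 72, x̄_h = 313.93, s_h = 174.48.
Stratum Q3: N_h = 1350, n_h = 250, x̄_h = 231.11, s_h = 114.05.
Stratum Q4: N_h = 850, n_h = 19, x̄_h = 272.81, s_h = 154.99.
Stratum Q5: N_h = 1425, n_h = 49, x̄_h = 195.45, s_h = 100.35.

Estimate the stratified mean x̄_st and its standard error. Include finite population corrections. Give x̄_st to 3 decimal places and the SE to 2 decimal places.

x̄_st ≈ 235.557, SE ≈ 7.52

x̄_st = Σ W_h x̄_h = (975·209.58 + 725·313.93 + 1350·231.11 + 850·272.81 + 1425·195.45)/5325 = 235.55737
V̂(x̄_st) = Σ W_h² (1 − n_h/N_h) s_h²/n_h, with W_h = N_h/N and N = 5325:
  stratum Q1: (975/5325)²·(1 − 168/975)·81.04²/168 = 1.08475
  stratum Q2: (725/5325)²·(1 − 72/725)·174.48²/72 = 7.05945
  stratum Q3: (1350/5325)²·(1 − 250/1350)·114.05²/250 = 2.72482
  stratum Q4: (850/5325)²·(1 − 19/850)·154.99²/19 = 31.4945
  stratum Q5: (1425/5325)²·(1 − 49/1425)·100.35²/49 = 14.2113
V̂(x̄_st) = 56.5748
SE(x̄_st) = √56.5748 = 7.52162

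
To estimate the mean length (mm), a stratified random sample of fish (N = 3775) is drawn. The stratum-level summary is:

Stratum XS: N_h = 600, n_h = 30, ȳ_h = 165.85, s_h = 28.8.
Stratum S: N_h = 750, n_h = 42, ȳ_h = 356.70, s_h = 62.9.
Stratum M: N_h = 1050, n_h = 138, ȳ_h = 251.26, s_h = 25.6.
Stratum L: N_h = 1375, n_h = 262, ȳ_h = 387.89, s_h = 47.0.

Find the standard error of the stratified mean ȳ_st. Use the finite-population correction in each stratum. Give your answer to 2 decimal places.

V̂(ȳ_st) = Σ W_h² (1 − n_h/N_h) s_h²/n_h, with W_h = N_h/N and N = 3775:
  stratum XS: (600/3775)²·(1 − 30/600)·28.8²/30 = 0.663523
  stratum S: (750/3775)²·(1 − 42/750)·62.9²/42 = 3.51004
  stratum M: (1050/3775)²·(1 − 138/1050)·25.6²/138 = 0.319118
  stratum L: (1375/3775)²·(1 − 262/1375)·47.0²/262 = 0.905437
V̂(ȳ_st) = 5.39812
SE(ȳ_st) = √5.39812 = 2.32339

SE(ȳ_st) ≈ 2.32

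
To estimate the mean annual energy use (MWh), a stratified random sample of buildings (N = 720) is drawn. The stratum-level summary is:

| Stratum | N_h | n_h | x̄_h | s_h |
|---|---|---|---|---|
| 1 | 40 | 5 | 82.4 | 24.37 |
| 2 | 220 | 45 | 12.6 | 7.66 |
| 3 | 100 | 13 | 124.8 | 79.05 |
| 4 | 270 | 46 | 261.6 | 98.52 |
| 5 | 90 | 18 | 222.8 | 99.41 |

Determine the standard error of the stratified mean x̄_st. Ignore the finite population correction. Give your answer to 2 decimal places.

V̂(x̄_st) = Σ W_h² s_h²/n_h, with W_h = N_h/N and N = 720:
  stratum 1: (40/720)²·24.37²/5 = 0.366603
  stratum 2: (220/720)²·7.66²/45 = 0.121738
  stratum 3: (100/720)²·79.05²/13 = 9.27247
  stratum 4: (270/720)²·98.52²/46 = 29.6725
  stratum 5: (90/720)²·99.41²/18 = 8.57843
V̂(x̄_st) = 48.0117
SE(x̄_st) = √48.0117 = 6.92905

SE(x̄_st) ≈ 6.93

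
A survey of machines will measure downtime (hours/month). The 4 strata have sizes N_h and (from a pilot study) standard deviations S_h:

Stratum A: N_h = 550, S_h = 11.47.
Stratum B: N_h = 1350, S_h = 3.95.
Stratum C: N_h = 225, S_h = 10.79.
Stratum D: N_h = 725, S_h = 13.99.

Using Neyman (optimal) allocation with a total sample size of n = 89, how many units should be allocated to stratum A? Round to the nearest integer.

Neyman allocation: n_h = n · N_h S_h / Σ N_i S_i, with n = 89.
  stratum A: N_h·S_h = 550·11.47 = 6308.50
  stratum B: N_h·S_h = 1350·3.95 = 5332.50
  stratum C: N_h·S_h = 225·10.79 = 2427.75
  stratum D: N_h·S_h = 725·13.99 = 10142.75
Σ N_h S_h = 24211.50
n for stratum A = 89·6308.50/24211.50 = 23.190 → 23

23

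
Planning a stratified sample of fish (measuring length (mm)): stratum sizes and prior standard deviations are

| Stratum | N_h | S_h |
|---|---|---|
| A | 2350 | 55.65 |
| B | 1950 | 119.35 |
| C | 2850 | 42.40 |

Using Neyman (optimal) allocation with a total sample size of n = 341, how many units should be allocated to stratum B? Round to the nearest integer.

Neyman allocation: n_h = n · N_h S_h / Σ N_i S_i, with n = 341.
  stratum A: N_h·S_h = 2350·55.65 = 130777.50
  stratum B: N_h·S_h = 1950·119.35 = 232732.50
  stratum C: N_h·S_h = 2850·42.40 = 120840.00
Σ N_h S_h = 484350.00
n for stratum B = 341·232732.50/484350.00 = 163.852 → 164

164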